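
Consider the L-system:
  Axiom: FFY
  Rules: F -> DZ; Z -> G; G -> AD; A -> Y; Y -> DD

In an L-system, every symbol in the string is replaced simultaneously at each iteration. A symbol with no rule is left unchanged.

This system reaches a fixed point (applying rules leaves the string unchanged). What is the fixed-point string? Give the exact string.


Step 0: FFY
Step 1: DZDZDD
Step 2: DGDGDD
Step 3: DADDADDD
Step 4: DYDDYDDD
Step 5: DDDDDDDDDD
Step 6: DDDDDDDDDD  (unchanged — fixed point at step 5)

Answer: DDDDDDDDDD


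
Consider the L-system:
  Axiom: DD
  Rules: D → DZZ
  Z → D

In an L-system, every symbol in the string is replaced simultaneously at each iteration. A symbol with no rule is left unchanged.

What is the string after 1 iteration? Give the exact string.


Answer: DZZDZZ

Derivation:
Step 0: DD
Step 1: DZZDZZ


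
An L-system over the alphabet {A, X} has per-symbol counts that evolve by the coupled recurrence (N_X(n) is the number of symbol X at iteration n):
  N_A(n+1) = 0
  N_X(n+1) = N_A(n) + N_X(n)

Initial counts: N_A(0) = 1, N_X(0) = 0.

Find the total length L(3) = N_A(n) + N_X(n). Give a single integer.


Answer: 1

Derivation:
Step 0: N_A=1, N_X=0, L=1
Step 1: N_A=0, N_X=1, L=1
Step 2: N_A=0, N_X=1, L=1
Step 3: N_A=0, N_X=1, L=1


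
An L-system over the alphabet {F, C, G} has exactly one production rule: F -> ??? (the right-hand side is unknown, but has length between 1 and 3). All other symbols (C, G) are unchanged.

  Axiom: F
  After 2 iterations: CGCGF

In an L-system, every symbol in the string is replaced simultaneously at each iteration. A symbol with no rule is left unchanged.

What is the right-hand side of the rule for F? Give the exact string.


Trying F -> CGF:
  Step 0: F
  Step 1: CGF
  Step 2: CGCGF
Matches the given result.

Answer: CGF


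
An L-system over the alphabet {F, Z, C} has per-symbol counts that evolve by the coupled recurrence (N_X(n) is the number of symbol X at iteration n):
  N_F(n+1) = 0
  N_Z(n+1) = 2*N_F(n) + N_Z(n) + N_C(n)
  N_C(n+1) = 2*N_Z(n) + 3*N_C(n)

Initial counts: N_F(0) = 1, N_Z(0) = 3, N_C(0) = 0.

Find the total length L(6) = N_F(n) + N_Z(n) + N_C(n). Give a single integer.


Answer: 7535

Derivation:
Step 0: N_F=1, N_Z=3, N_C=0, L=4
Step 1: N_F=0, N_Z=5, N_C=6, L=11
Step 2: N_F=0, N_Z=11, N_C=28, L=39
Step 3: N_F=0, N_Z=39, N_C=106, L=145
Step 4: N_F=0, N_Z=145, N_C=396, L=541
Step 5: N_F=0, N_Z=541, N_C=1478, L=2019
Step 6: N_F=0, N_Z=2019, N_C=5516, L=7535


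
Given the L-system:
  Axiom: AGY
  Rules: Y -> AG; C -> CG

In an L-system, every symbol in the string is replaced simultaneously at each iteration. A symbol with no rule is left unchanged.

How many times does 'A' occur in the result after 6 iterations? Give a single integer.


Answer: 2

Derivation:
Step 0: AGY  (1 'A')
Step 1: AGAG  (2 'A')
Step 2: AGAG  (2 'A')
Step 3: AGAG  (2 'A')
Step 4: AGAG  (2 'A')
Step 5: AGAG  (2 'A')
Step 6: AGAG  (2 'A')


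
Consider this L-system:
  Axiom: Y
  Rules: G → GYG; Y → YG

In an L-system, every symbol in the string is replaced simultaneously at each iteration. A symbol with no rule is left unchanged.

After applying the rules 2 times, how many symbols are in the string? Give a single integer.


Answer: 5

Derivation:
Step 0: length = 1
Step 1: length = 2
Step 2: length = 5


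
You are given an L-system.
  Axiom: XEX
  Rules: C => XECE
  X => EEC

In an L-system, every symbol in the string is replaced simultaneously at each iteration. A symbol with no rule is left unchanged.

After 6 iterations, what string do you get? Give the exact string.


Answer: EEEEEEXECEEEECEXECEEEEEEEECEXECEEEEEXECEEEECEXECEEEEEEEEEEEEXECEEEECEXECEEEEEEEECEXECEEEEEXECEEEECEXECEEEEE

Derivation:
Step 0: XEX
Step 1: EECEEEC
Step 2: EEXECEEEEXECE
Step 3: EEEECEXECEEEEEEECEXECEE
Step 4: EEEEXECEEEECEXECEEEEEEEEXECEEEECEXECEEE
Step 5: EEEEEECEXECEEEEEXECEEEECEXECEEEEEEEEEEECEXECEEEEEXECEEEECEXECEEEE
Step 6: EEEEEEXECEEEECEXECEEEEEEEECEXECEEEEEXECEEEECEXECEEEEEEEEEEEEXECEEEECEXECEEEEEEEECEXECEEEEEXECEEEECEXECEEEEE


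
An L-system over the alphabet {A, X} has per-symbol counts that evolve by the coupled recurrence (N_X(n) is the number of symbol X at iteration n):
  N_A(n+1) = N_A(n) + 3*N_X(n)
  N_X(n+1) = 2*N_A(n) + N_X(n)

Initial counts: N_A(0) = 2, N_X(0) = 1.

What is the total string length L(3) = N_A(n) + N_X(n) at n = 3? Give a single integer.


Answer: 120

Derivation:
Step 0: N_A=2, N_X=1, L=3
Step 1: N_A=5, N_X=5, L=10
Step 2: N_A=20, N_X=15, L=35
Step 3: N_A=65, N_X=55, L=120


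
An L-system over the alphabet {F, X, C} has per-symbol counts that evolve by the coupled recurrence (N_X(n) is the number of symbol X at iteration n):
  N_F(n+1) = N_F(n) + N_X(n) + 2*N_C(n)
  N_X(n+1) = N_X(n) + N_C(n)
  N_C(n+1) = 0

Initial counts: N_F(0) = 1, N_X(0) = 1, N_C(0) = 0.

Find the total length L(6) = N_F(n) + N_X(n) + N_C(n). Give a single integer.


Step 0: N_F=1, N_X=1, N_C=0, L=2
Step 1: N_F=2, N_X=1, N_C=0, L=3
Step 2: N_F=3, N_X=1, N_C=0, L=4
Step 3: N_F=4, N_X=1, N_C=0, L=5
Step 4: N_F=5, N_X=1, N_C=0, L=6
Step 5: N_F=6, N_X=1, N_C=0, L=7
Step 6: N_F=7, N_X=1, N_C=0, L=8

Answer: 8


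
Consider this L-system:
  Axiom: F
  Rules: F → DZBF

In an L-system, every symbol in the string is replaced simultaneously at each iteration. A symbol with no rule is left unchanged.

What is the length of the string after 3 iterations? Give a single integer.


Answer: 10

Derivation:
Step 0: length = 1
Step 1: length = 4
Step 2: length = 7
Step 3: length = 10


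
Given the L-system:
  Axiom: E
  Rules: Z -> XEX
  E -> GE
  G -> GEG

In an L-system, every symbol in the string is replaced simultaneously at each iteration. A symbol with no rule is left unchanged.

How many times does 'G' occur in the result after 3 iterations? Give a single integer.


Step 0: E  (0 'G')
Step 1: GE  (1 'G')
Step 2: GEGGE  (3 'G')
Step 3: GEGGEGEGGEGGE  (8 'G')

Answer: 8


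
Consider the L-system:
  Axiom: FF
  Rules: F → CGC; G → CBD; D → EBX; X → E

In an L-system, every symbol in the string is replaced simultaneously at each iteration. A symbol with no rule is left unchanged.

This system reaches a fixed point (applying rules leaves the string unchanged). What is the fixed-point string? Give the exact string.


Answer: CCBEBECCCBEBEC

Derivation:
Step 0: FF
Step 1: CGCCGC
Step 2: CCBDCCCBDC
Step 3: CCBEBXCCCBEBXC
Step 4: CCBEBECCCBEBEC
Step 5: CCBEBECCCBEBEC  (unchanged — fixed point at step 4)


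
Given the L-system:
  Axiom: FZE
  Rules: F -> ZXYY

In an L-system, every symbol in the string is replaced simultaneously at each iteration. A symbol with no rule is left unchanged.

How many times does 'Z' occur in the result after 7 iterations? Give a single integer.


Answer: 2

Derivation:
Step 0: FZE  (1 'Z')
Step 1: ZXYYZE  (2 'Z')
Step 2: ZXYYZE  (2 'Z')
Step 3: ZXYYZE  (2 'Z')
Step 4: ZXYYZE  (2 'Z')
Step 5: ZXYYZE  (2 'Z')
Step 6: ZXYYZE  (2 'Z')
Step 7: ZXYYZE  (2 'Z')


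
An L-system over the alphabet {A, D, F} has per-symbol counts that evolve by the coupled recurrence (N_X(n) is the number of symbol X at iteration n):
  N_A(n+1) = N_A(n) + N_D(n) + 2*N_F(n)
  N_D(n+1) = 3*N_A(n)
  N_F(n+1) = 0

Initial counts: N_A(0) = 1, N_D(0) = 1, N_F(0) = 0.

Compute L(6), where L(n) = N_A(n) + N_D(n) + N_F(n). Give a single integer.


Answer: 314

Derivation:
Step 0: N_A=1, N_D=1, N_F=0, L=2
Step 1: N_A=2, N_D=3, N_F=0, L=5
Step 2: N_A=5, N_D=6, N_F=0, L=11
Step 3: N_A=11, N_D=15, N_F=0, L=26
Step 4: N_A=26, N_D=33, N_F=0, L=59
Step 5: N_A=59, N_D=78, N_F=0, L=137
Step 6: N_A=137, N_D=177, N_F=0, L=314


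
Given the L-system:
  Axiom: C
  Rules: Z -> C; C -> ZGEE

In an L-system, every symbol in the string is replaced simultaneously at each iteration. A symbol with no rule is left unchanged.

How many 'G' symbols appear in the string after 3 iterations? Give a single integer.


Answer: 2

Derivation:
Step 0: C  (0 'G')
Step 1: ZGEE  (1 'G')
Step 2: CGEE  (1 'G')
Step 3: ZGEEGEE  (2 'G')


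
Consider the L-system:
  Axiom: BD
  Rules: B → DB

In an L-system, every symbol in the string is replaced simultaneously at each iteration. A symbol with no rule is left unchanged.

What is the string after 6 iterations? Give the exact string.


Answer: DDDDDDBD

Derivation:
Step 0: BD
Step 1: DBD
Step 2: DDBD
Step 3: DDDBD
Step 4: DDDDBD
Step 5: DDDDDBD
Step 6: DDDDDDBD


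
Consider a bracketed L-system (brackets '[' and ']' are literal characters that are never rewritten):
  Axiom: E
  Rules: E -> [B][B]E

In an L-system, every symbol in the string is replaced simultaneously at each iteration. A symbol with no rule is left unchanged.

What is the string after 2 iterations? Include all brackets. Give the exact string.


Step 0: E
Step 1: [B][B]E
Step 2: [B][B][B][B]E

Answer: [B][B][B][B]E


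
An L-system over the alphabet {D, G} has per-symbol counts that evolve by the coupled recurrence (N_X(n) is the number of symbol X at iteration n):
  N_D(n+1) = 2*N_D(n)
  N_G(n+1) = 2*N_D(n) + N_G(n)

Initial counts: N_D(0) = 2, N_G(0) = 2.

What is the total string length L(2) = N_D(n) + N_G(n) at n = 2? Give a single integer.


Answer: 22

Derivation:
Step 0: N_D=2, N_G=2, L=4
Step 1: N_D=4, N_G=6, L=10
Step 2: N_D=8, N_G=14, L=22


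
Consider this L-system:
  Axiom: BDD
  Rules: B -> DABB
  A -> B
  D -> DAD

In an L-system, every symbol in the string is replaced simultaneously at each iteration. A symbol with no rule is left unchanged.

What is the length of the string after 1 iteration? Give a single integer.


Answer: 10

Derivation:
Step 0: length = 3
Step 1: length = 10


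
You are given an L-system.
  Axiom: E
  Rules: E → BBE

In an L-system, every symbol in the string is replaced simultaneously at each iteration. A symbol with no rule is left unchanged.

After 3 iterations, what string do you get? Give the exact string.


Answer: BBBBBBE

Derivation:
Step 0: E
Step 1: BBE
Step 2: BBBBE
Step 3: BBBBBBE


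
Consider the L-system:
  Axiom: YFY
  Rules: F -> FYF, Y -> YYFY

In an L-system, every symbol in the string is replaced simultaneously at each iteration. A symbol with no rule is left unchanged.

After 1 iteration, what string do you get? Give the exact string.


Answer: YYFYFYFYYFY

Derivation:
Step 0: YFY
Step 1: YYFYFYFYYFY


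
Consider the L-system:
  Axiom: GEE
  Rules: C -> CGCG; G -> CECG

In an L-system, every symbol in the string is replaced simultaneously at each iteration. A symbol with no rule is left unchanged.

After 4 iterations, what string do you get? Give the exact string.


Answer: CGCGCECGCGCGCECGCGCGECGCGCECGCGCGCECGCGCGCECGCGCGECGCGCECGECGCGCECGCGCGCECGCGCGECGCGCECGCGCGCECGCGCGCECGCGCGECGCGCECGCGCGCECGCGCGCECGECGCGCECGCGCGCECGCGCGECGCGCECGEE

Derivation:
Step 0: GEE
Step 1: CECGEE
Step 2: CGCGECGCGCECGEE
Step 3: CGCGCECGCGCGCECGECGCGCECGCGCGCECGCGCGECGCGCECGEE
Step 4: CGCGCECGCGCGCECGCGCGECGCGCECGCGCGCECGCGCGCECGCGCGECGCGCECGECGCGCECGCGCGCECGCGCGECGCGCECGCGCGCECGCGCGCECGCGCGECGCGCECGCGCGCECGCGCGCECGECGCGCECGCGCGCECGCGCGECGCGCECGEE


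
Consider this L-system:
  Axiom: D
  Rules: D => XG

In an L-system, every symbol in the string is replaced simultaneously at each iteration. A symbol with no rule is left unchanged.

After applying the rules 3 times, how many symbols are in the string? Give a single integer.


Step 0: length = 1
Step 1: length = 2
Step 2: length = 2
Step 3: length = 2

Answer: 2


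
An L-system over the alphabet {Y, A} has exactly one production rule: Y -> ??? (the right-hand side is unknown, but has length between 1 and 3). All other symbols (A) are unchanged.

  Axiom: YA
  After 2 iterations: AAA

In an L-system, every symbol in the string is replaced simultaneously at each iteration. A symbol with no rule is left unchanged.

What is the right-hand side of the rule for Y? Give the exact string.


Trying Y -> AA:
  Step 0: YA
  Step 1: AAA
  Step 2: AAA
Matches the given result.

Answer: AA


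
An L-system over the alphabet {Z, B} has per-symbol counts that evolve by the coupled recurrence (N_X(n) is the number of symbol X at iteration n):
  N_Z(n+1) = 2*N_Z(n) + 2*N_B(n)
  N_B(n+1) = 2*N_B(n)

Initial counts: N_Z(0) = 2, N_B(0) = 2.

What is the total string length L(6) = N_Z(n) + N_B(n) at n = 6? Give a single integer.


Answer: 1024

Derivation:
Step 0: N_Z=2, N_B=2, L=4
Step 1: N_Z=8, N_B=4, L=12
Step 2: N_Z=24, N_B=8, L=32
Step 3: N_Z=64, N_B=16, L=80
Step 4: N_Z=160, N_B=32, L=192
Step 5: N_Z=384, N_B=64, L=448
Step 6: N_Z=896, N_B=128, L=1024


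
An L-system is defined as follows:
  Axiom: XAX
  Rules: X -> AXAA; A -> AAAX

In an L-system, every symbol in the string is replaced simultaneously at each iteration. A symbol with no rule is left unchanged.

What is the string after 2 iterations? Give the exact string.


Answer: AAAXAXAAAAAXAAAXAAAXAAAXAAAXAXAAAAAXAXAAAAAXAAAX

Derivation:
Step 0: XAX
Step 1: AXAAAAAXAXAA
Step 2: AAAXAXAAAAAXAAAXAAAXAAAXAAAXAXAAAAAXAXAAAAAXAAAX


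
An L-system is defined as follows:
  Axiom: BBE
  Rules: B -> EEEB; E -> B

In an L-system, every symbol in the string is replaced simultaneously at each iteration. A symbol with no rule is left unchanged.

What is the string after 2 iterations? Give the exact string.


Answer: BBBEEEBBBBEEEBEEEB

Derivation:
Step 0: BBE
Step 1: EEEBEEEBB
Step 2: BBBEEEBBBBEEEBEEEB


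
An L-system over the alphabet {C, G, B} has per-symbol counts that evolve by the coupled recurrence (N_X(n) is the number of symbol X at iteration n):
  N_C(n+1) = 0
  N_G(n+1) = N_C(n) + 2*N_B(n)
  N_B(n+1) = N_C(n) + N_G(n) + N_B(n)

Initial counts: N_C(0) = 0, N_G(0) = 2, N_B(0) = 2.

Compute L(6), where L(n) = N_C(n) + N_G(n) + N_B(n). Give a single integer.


Step 0: N_C=0, N_G=2, N_B=2, L=4
Step 1: N_C=0, N_G=4, N_B=4, L=8
Step 2: N_C=0, N_G=8, N_B=8, L=16
Step 3: N_C=0, N_G=16, N_B=16, L=32
Step 4: N_C=0, N_G=32, N_B=32, L=64
Step 5: N_C=0, N_G=64, N_B=64, L=128
Step 6: N_C=0, N_G=128, N_B=128, L=256

Answer: 256


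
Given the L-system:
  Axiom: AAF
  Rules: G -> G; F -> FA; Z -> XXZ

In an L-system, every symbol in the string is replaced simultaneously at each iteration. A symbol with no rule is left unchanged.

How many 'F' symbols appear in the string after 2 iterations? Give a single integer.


Step 0: AAF  (1 'F')
Step 1: AAFA  (1 'F')
Step 2: AAFAA  (1 'F')

Answer: 1


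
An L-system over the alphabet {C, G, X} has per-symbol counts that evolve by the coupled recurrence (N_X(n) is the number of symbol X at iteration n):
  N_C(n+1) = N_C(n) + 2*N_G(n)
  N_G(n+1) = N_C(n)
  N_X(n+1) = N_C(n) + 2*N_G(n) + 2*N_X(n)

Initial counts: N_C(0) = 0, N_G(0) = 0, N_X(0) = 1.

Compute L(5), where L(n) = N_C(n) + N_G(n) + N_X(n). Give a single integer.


Answer: 32

Derivation:
Step 0: N_C=0, N_G=0, N_X=1, L=1
Step 1: N_C=0, N_G=0, N_X=2, L=2
Step 2: N_C=0, N_G=0, N_X=4, L=4
Step 3: N_C=0, N_G=0, N_X=8, L=8
Step 4: N_C=0, N_G=0, N_X=16, L=16
Step 5: N_C=0, N_G=0, N_X=32, L=32


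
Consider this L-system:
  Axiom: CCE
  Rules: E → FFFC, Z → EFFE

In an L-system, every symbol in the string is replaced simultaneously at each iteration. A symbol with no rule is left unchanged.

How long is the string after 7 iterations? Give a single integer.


Answer: 6

Derivation:
Step 0: length = 3
Step 1: length = 6
Step 2: length = 6
Step 3: length = 6
Step 4: length = 6
Step 5: length = 6
Step 6: length = 6
Step 7: length = 6


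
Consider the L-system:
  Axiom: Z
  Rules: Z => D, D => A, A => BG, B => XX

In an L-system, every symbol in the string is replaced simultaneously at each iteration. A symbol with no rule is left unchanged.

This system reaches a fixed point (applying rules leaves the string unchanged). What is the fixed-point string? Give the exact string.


Step 0: Z
Step 1: D
Step 2: A
Step 3: BG
Step 4: XXG
Step 5: XXG  (unchanged — fixed point at step 4)

Answer: XXG


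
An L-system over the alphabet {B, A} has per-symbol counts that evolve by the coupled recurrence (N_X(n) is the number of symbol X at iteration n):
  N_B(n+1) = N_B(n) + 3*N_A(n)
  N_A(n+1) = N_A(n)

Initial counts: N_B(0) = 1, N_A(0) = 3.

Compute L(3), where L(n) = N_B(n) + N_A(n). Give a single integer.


Step 0: N_B=1, N_A=3, L=4
Step 1: N_B=10, N_A=3, L=13
Step 2: N_B=19, N_A=3, L=22
Step 3: N_B=28, N_A=3, L=31

Answer: 31


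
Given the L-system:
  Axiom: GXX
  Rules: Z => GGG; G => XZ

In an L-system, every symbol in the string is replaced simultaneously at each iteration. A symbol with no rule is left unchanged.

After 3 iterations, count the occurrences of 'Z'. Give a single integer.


Step 0: GXX  (0 'Z')
Step 1: XZXX  (1 'Z')
Step 2: XGGGXX  (0 'Z')
Step 3: XXZXZXZXX  (3 'Z')

Answer: 3


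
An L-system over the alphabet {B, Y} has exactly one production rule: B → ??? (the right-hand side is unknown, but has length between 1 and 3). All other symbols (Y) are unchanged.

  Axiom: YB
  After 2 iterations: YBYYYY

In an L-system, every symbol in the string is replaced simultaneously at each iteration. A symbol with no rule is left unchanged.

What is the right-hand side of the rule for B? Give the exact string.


Answer: BYY

Derivation:
Trying B → BYY:
  Step 0: YB
  Step 1: YBYY
  Step 2: YBYYYY
Matches the given result.


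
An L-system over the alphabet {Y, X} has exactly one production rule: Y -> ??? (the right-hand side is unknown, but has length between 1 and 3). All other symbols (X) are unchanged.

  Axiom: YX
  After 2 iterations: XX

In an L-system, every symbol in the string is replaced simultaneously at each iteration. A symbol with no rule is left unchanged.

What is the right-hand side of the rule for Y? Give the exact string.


Answer: X

Derivation:
Trying Y -> X:
  Step 0: YX
  Step 1: XX
  Step 2: XX
Matches the given result.


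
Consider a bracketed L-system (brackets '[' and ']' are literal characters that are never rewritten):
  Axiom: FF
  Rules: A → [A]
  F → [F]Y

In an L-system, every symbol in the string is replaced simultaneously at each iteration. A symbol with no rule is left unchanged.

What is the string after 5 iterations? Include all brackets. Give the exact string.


Step 0: FF
Step 1: [F]Y[F]Y
Step 2: [[F]Y]Y[[F]Y]Y
Step 3: [[[F]Y]Y]Y[[[F]Y]Y]Y
Step 4: [[[[F]Y]Y]Y]Y[[[[F]Y]Y]Y]Y
Step 5: [[[[[F]Y]Y]Y]Y]Y[[[[[F]Y]Y]Y]Y]Y

Answer: [[[[[F]Y]Y]Y]Y]Y[[[[[F]Y]Y]Y]Y]Y


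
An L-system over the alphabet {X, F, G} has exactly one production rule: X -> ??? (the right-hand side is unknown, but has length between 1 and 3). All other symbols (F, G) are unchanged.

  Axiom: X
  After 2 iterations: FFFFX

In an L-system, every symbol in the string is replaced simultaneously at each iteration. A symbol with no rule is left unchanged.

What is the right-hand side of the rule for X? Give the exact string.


Answer: FFX

Derivation:
Trying X -> FFX:
  Step 0: X
  Step 1: FFX
  Step 2: FFFFX
Matches the given result.


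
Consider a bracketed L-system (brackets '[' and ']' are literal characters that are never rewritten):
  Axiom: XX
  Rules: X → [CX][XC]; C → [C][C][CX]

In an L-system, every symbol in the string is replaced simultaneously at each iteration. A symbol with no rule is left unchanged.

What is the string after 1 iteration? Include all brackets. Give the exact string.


Step 0: XX
Step 1: [CX][XC][CX][XC]

Answer: [CX][XC][CX][XC]


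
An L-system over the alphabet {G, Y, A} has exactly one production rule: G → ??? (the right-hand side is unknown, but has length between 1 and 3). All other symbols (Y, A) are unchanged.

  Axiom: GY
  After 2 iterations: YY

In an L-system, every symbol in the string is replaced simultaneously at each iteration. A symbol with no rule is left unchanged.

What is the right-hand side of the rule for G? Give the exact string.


Trying G → Y:
  Step 0: GY
  Step 1: YY
  Step 2: YY
Matches the given result.

Answer: Y


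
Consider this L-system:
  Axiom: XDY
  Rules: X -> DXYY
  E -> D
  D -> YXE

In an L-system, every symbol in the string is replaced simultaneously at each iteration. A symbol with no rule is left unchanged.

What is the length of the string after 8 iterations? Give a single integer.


Answer: 622

Derivation:
Step 0: length = 3
Step 1: length = 8
Step 2: length = 16
Step 3: length = 31
Step 4: length = 57
Step 5: length = 105
Step 6: length = 190
Step 7: length = 345
Step 8: length = 622


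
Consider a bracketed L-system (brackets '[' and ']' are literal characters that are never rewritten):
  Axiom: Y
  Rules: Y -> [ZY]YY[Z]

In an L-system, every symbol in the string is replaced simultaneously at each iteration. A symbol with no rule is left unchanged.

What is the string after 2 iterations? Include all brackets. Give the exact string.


Answer: [Z[ZY]YY[Z]][ZY]YY[Z][ZY]YY[Z][Z]

Derivation:
Step 0: Y
Step 1: [ZY]YY[Z]
Step 2: [Z[ZY]YY[Z]][ZY]YY[Z][ZY]YY[Z][Z]


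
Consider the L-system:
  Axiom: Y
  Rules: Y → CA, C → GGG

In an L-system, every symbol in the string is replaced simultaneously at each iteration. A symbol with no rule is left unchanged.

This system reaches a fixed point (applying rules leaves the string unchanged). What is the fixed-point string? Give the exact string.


Step 0: Y
Step 1: CA
Step 2: GGGA
Step 3: GGGA  (unchanged — fixed point at step 2)

Answer: GGGA


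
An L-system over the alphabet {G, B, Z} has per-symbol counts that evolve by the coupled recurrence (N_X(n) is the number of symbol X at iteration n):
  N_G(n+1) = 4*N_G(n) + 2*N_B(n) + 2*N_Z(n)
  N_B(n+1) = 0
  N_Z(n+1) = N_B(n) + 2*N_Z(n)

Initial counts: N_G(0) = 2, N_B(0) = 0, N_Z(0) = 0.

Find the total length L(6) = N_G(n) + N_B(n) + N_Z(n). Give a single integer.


Answer: 8192

Derivation:
Step 0: N_G=2, N_B=0, N_Z=0, L=2
Step 1: N_G=8, N_B=0, N_Z=0, L=8
Step 2: N_G=32, N_B=0, N_Z=0, L=32
Step 3: N_G=128, N_B=0, N_Z=0, L=128
Step 4: N_G=512, N_B=0, N_Z=0, L=512
Step 5: N_G=2048, N_B=0, N_Z=0, L=2048
Step 6: N_G=8192, N_B=0, N_Z=0, L=8192


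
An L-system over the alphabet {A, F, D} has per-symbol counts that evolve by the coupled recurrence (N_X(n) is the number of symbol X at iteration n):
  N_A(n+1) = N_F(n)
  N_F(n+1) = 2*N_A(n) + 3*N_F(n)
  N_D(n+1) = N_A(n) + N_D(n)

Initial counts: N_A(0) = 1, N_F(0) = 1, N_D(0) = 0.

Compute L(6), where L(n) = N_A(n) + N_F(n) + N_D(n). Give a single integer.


Answer: 3828

Derivation:
Step 0: N_A=1, N_F=1, N_D=0, L=2
Step 1: N_A=1, N_F=5, N_D=1, L=7
Step 2: N_A=5, N_F=17, N_D=2, L=24
Step 3: N_A=17, N_F=61, N_D=7, L=85
Step 4: N_A=61, N_F=217, N_D=24, L=302
Step 5: N_A=217, N_F=773, N_D=85, L=1075
Step 6: N_A=773, N_F=2753, N_D=302, L=3828


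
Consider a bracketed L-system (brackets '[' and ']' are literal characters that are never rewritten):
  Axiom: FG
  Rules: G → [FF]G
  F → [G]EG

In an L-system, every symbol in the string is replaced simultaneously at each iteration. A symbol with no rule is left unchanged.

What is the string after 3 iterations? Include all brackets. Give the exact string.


Answer: [[[G]EG[G]EG][FF]G]E[[G]EG[G]EG][FF]G[[[FF]G]E[FF]G[[FF]G]E[FF]G][[G]EG[G]EG][FF]G

Derivation:
Step 0: FG
Step 1: [G]EG[FF]G
Step 2: [[FF]G]E[FF]G[[G]EG[G]EG][FF]G
Step 3: [[[G]EG[G]EG][FF]G]E[[G]EG[G]EG][FF]G[[[FF]G]E[FF]G[[FF]G]E[FF]G][[G]EG[G]EG][FF]G


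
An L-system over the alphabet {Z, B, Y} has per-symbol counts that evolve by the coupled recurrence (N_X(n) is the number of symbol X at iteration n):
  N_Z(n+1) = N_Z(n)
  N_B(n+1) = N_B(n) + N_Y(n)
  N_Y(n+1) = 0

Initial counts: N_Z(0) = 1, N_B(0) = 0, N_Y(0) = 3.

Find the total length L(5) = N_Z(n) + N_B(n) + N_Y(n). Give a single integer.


Answer: 4

Derivation:
Step 0: N_Z=1, N_B=0, N_Y=3, L=4
Step 1: N_Z=1, N_B=3, N_Y=0, L=4
Step 2: N_Z=1, N_B=3, N_Y=0, L=4
Step 3: N_Z=1, N_B=3, N_Y=0, L=4
Step 4: N_Z=1, N_B=3, N_Y=0, L=4
Step 5: N_Z=1, N_B=3, N_Y=0, L=4


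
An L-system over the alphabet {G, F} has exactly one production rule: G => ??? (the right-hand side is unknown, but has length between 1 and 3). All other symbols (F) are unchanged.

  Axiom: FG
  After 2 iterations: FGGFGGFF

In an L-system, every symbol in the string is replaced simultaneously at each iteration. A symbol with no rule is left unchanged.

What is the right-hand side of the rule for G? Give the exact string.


Trying G => GGF:
  Step 0: FG
  Step 1: FGGF
  Step 2: FGGFGGFF
Matches the given result.

Answer: GGF


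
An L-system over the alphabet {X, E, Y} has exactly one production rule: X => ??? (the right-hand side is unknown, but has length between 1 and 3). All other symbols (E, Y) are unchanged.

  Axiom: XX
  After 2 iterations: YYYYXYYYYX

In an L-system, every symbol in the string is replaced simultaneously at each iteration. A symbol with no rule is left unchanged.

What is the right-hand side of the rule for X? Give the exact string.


Answer: YYX

Derivation:
Trying X => YYX:
  Step 0: XX
  Step 1: YYXYYX
  Step 2: YYYYXYYYYX
Matches the given result.


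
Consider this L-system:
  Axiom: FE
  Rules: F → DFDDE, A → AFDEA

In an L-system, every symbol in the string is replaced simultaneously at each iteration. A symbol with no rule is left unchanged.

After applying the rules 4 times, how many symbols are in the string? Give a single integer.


Step 0: length = 2
Step 1: length = 6
Step 2: length = 10
Step 3: length = 14
Step 4: length = 18

Answer: 18


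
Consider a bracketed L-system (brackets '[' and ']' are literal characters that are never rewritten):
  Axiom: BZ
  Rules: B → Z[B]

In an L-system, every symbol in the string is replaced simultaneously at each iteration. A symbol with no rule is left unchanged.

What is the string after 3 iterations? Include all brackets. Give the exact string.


Answer: Z[Z[Z[B]]]Z

Derivation:
Step 0: BZ
Step 1: Z[B]Z
Step 2: Z[Z[B]]Z
Step 3: Z[Z[Z[B]]]Z


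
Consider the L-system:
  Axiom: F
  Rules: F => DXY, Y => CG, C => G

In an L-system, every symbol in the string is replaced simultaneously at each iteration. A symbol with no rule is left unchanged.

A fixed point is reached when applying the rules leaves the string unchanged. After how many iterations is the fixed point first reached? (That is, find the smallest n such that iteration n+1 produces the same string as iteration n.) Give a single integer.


Answer: 3

Derivation:
Step 0: F
Step 1: DXY
Step 2: DXCG
Step 3: DXGG
Step 4: DXGG  (unchanged — fixed point at step 3)


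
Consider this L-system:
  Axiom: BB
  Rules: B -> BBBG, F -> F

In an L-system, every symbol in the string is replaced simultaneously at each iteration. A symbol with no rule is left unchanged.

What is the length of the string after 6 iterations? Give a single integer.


Step 0: length = 2
Step 1: length = 8
Step 2: length = 26
Step 3: length = 80
Step 4: length = 242
Step 5: length = 728
Step 6: length = 2186

Answer: 2186


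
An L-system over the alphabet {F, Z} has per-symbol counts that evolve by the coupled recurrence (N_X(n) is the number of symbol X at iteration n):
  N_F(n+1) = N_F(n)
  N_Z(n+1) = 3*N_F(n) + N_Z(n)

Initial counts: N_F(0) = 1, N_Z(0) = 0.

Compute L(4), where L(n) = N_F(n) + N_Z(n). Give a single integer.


Answer: 13

Derivation:
Step 0: N_F=1, N_Z=0, L=1
Step 1: N_F=1, N_Z=3, L=4
Step 2: N_F=1, N_Z=6, L=7
Step 3: N_F=1, N_Z=9, L=10
Step 4: N_F=1, N_Z=12, L=13


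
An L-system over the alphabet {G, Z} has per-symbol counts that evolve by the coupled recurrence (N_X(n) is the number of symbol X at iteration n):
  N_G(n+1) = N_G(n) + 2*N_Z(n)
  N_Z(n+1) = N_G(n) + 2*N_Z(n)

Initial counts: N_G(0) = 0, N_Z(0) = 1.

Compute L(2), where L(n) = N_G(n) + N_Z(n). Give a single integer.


Step 0: N_G=0, N_Z=1, L=1
Step 1: N_G=2, N_Z=2, L=4
Step 2: N_G=6, N_Z=6, L=12

Answer: 12


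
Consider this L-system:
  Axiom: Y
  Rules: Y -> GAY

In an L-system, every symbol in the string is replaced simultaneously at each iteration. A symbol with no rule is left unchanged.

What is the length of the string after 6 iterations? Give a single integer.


Step 0: length = 1
Step 1: length = 3
Step 2: length = 5
Step 3: length = 7
Step 4: length = 9
Step 5: length = 11
Step 6: length = 13

Answer: 13


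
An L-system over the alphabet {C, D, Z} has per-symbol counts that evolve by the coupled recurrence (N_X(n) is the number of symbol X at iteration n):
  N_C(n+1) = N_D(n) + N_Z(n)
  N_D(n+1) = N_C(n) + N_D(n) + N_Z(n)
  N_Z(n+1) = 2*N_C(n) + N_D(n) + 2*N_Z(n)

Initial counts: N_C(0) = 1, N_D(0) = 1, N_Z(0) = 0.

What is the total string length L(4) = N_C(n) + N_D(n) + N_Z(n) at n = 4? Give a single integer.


Answer: 255

Derivation:
Step 0: N_C=1, N_D=1, N_Z=0, L=2
Step 1: N_C=1, N_D=2, N_Z=3, L=6
Step 2: N_C=5, N_D=6, N_Z=10, L=21
Step 3: N_C=16, N_D=21, N_Z=36, L=73
Step 4: N_C=57, N_D=73, N_Z=125, L=255


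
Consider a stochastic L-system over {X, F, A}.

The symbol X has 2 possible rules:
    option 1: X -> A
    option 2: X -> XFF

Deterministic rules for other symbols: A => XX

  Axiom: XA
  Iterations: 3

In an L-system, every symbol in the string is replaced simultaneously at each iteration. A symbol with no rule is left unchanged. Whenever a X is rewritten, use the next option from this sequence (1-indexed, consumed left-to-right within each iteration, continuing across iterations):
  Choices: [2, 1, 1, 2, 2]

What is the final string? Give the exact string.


Answer: XXFFXXXFFFF

Derivation:
Step 0: XA
Step 1: XFFXX  (used choices [2])
Step 2: AFFAXFF  (used choices [1, 1, 2])
Step 3: XXFFXXXFFFF  (used choices [2])


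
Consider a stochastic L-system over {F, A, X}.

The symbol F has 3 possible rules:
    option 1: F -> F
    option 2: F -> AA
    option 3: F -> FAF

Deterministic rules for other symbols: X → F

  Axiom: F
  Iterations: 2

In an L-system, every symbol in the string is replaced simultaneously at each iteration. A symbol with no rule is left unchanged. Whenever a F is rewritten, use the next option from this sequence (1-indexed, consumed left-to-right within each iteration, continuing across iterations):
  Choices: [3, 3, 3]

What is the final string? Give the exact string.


Answer: FAFAFAF

Derivation:
Step 0: F
Step 1: FAF  (used choices [3])
Step 2: FAFAFAF  (used choices [3, 3])


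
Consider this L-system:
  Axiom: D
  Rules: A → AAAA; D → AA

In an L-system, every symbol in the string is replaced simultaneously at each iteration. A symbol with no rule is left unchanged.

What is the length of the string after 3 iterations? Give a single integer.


Answer: 32

Derivation:
Step 0: length = 1
Step 1: length = 2
Step 2: length = 8
Step 3: length = 32


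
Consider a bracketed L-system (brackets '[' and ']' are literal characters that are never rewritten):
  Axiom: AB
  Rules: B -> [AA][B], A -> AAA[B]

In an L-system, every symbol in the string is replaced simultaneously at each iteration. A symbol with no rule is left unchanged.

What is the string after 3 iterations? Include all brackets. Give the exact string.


Step 0: AB
Step 1: AAA[B][AA][B]
Step 2: AAA[B]AAA[B]AAA[B][[AA][B]][AAA[B]AAA[B]][[AA][B]]
Step 3: AAA[B]AAA[B]AAA[B][[AA][B]]AAA[B]AAA[B]AAA[B][[AA][B]]AAA[B]AAA[B]AAA[B][[AA][B]][[AAA[B]AAA[B]][[AA][B]]][AAA[B]AAA[B]AAA[B][[AA][B]]AAA[B]AAA[B]AAA[B][[AA][B]]][[AAA[B]AAA[B]][[AA][B]]]

Answer: AAA[B]AAA[B]AAA[B][[AA][B]]AAA[B]AAA[B]AAA[B][[AA][B]]AAA[B]AAA[B]AAA[B][[AA][B]][[AAA[B]AAA[B]][[AA][B]]][AAA[B]AAA[B]AAA[B][[AA][B]]AAA[B]AAA[B]AAA[B][[AA][B]]][[AAA[B]AAA[B]][[AA][B]]]


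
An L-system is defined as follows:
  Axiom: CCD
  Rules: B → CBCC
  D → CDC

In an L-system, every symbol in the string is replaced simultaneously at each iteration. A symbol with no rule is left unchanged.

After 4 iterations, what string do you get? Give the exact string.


Step 0: CCD
Step 1: CCCDC
Step 2: CCCCDCC
Step 3: CCCCCDCCC
Step 4: CCCCCCDCCCC

Answer: CCCCCCDCCCC


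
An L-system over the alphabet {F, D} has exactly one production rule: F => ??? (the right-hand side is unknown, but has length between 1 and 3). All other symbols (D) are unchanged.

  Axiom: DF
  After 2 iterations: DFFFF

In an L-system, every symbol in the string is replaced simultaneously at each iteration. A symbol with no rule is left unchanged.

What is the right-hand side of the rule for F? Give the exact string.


Answer: FF

Derivation:
Trying F => FF:
  Step 0: DF
  Step 1: DFF
  Step 2: DFFFF
Matches the given result.


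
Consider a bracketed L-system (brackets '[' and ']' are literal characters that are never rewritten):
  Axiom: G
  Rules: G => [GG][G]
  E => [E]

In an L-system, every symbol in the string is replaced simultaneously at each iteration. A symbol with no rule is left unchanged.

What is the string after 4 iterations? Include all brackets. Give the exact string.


Step 0: G
Step 1: [GG][G]
Step 2: [[GG][G][GG][G]][[GG][G]]
Step 3: [[[GG][G][GG][G]][[GG][G]][[GG][G][GG][G]][[GG][G]]][[[GG][G][GG][G]][[GG][G]]]
Step 4: [[[[GG][G][GG][G]][[GG][G]][[GG][G][GG][G]][[GG][G]]][[[GG][G][GG][G]][[GG][G]]][[[GG][G][GG][G]][[GG][G]][[GG][G][GG][G]][[GG][G]]][[[GG][G][GG][G]][[GG][G]]]][[[[GG][G][GG][G]][[GG][G]][[GG][G][GG][G]][[GG][G]]][[[GG][G][GG][G]][[GG][G]]]]

Answer: [[[[GG][G][GG][G]][[GG][G]][[GG][G][GG][G]][[GG][G]]][[[GG][G][GG][G]][[GG][G]]][[[GG][G][GG][G]][[GG][G]][[GG][G][GG][G]][[GG][G]]][[[GG][G][GG][G]][[GG][G]]]][[[[GG][G][GG][G]][[GG][G]][[GG][G][GG][G]][[GG][G]]][[[GG][G][GG][G]][[GG][G]]]]


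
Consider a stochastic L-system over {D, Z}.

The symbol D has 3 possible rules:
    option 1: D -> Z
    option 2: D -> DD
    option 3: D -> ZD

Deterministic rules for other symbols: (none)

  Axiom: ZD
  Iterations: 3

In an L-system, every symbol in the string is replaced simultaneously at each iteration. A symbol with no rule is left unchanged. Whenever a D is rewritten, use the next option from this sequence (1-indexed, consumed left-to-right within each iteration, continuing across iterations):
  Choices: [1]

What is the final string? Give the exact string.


Step 0: ZD
Step 1: ZZ  (used choices [1])
Step 2: ZZ  (used choices [])
Step 3: ZZ  (used choices [])

Answer: ZZ


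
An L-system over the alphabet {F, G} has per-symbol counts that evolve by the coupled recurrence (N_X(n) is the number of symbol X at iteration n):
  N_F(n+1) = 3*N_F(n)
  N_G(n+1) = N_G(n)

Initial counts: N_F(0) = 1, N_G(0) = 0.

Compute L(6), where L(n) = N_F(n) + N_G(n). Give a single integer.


Step 0: N_F=1, N_G=0, L=1
Step 1: N_F=3, N_G=0, L=3
Step 2: N_F=9, N_G=0, L=9
Step 3: N_F=27, N_G=0, L=27
Step 4: N_F=81, N_G=0, L=81
Step 5: N_F=243, N_G=0, L=243
Step 6: N_F=729, N_G=0, L=729

Answer: 729


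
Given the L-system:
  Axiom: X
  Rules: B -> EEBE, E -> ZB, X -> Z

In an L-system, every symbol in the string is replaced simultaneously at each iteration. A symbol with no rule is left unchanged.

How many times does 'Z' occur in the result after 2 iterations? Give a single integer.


Answer: 1

Derivation:
Step 0: X  (0 'Z')
Step 1: Z  (1 'Z')
Step 2: Z  (1 'Z')


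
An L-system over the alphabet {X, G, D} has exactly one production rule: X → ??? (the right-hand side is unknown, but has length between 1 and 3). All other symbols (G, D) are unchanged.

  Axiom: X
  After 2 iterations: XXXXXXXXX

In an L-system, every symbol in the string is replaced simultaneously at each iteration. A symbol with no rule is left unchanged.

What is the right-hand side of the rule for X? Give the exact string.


Answer: XXX

Derivation:
Trying X → XXX:
  Step 0: X
  Step 1: XXX
  Step 2: XXXXXXXXX
Matches the given result.


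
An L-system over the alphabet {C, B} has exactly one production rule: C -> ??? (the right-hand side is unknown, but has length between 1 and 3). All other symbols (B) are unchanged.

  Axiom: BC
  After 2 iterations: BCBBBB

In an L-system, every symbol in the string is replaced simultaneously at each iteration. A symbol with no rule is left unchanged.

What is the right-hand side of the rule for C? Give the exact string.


Trying C -> CBB:
  Step 0: BC
  Step 1: BCBB
  Step 2: BCBBBB
Matches the given result.

Answer: CBB


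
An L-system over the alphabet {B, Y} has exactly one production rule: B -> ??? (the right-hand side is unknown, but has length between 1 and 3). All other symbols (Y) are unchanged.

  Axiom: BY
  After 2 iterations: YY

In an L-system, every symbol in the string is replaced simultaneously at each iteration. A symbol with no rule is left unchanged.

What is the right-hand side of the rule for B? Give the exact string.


Answer: Y

Derivation:
Trying B -> Y:
  Step 0: BY
  Step 1: YY
  Step 2: YY
Matches the given result.


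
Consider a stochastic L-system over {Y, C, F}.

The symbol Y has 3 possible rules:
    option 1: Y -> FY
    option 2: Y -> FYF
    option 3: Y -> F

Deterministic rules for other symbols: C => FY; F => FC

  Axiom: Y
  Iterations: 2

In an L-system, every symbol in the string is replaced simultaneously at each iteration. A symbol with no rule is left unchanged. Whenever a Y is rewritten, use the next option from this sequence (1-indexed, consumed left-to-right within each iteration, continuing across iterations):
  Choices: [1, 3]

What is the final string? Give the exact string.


Answer: FCF

Derivation:
Step 0: Y
Step 1: FY  (used choices [1])
Step 2: FCF  (used choices [3])


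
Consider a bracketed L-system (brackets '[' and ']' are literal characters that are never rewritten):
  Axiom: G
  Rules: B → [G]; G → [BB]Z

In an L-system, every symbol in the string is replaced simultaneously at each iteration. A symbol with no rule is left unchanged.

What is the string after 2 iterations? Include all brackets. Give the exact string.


Answer: [[G][G]]Z

Derivation:
Step 0: G
Step 1: [BB]Z
Step 2: [[G][G]]Z


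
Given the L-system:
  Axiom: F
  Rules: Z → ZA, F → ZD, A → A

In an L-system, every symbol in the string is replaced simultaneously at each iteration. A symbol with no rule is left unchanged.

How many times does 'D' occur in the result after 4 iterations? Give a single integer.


Step 0: F  (0 'D')
Step 1: ZD  (1 'D')
Step 2: ZAD  (1 'D')
Step 3: ZAAD  (1 'D')
Step 4: ZAAAD  (1 'D')

Answer: 1


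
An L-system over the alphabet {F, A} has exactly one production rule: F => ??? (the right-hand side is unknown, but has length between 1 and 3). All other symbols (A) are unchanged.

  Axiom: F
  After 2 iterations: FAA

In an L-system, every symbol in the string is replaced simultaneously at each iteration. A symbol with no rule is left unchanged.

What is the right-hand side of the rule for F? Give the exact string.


Trying F => FA:
  Step 0: F
  Step 1: FA
  Step 2: FAA
Matches the given result.

Answer: FA


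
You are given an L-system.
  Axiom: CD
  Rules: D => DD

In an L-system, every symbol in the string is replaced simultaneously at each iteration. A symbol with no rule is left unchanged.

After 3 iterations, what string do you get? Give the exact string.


Answer: CDDDDDDDD

Derivation:
Step 0: CD
Step 1: CDD
Step 2: CDDDD
Step 3: CDDDDDDDD


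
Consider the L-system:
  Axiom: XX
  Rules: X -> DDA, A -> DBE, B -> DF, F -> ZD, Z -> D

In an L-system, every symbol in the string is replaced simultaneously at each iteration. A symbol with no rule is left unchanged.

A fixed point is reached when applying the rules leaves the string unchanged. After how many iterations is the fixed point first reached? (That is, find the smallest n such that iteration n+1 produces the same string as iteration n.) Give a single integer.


Step 0: XX
Step 1: DDADDA
Step 2: DDDBEDDDBE
Step 3: DDDDFEDDDDFE
Step 4: DDDDZDEDDDDZDE
Step 5: DDDDDDEDDDDDDE
Step 6: DDDDDDEDDDDDDE  (unchanged — fixed point at step 5)

Answer: 5


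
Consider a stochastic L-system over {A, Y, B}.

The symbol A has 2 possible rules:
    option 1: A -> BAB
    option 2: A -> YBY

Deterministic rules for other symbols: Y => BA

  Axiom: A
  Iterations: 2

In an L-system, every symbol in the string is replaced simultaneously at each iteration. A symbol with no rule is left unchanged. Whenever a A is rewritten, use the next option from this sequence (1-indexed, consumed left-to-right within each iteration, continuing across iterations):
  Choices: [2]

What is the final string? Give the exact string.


Step 0: A
Step 1: YBY  (used choices [2])
Step 2: BABBA  (used choices [])

Answer: BABBA
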